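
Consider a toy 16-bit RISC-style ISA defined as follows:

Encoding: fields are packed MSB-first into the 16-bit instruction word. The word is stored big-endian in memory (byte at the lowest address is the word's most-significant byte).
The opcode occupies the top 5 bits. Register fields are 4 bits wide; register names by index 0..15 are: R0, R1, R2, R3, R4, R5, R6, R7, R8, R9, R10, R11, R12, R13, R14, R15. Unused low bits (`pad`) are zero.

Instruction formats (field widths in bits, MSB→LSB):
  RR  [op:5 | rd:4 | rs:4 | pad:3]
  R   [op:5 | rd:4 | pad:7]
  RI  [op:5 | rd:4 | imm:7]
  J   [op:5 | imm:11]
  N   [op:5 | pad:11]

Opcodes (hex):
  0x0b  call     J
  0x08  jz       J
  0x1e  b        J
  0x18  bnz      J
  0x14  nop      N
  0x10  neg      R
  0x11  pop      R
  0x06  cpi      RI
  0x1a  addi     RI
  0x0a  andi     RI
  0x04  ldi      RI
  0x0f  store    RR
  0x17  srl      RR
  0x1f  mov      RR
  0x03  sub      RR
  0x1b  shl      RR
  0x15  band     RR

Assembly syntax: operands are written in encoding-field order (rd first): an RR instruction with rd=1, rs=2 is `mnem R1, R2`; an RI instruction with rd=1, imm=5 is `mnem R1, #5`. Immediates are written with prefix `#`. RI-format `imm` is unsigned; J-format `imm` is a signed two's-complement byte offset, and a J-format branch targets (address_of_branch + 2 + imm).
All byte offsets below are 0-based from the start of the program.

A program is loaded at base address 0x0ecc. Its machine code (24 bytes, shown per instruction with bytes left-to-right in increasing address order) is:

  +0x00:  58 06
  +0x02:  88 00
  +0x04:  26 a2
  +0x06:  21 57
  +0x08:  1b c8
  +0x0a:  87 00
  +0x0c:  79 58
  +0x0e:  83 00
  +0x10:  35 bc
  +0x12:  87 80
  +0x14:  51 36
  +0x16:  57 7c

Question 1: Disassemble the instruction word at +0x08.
[08] 1b c8 → 0x1bc8
  opcode bits[15:11]=0x3: sub/RR
  rd: (w>>7)&0xf=0x7 → R7
  rs: (w>>3)&0xf=0x9 → R9

sub R7, R9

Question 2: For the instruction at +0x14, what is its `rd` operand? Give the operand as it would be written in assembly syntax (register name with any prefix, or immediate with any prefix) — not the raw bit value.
[14] 51 36 → 0x5136
  op=0x5136>>11=0xa ⇒ andi (RI)
  rd@[10:7]=0x2 ⇒ R2
  imm@[6:0]=0x36 ⇒ #54

R2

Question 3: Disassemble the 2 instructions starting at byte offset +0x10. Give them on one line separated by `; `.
cpi R11, #60; neg R15

[10] 35 bc → 0x35bc
  op=0x35bc>>11=0x6 ⇒ cpi (RI)
  rd: (w>>7)&0xf=0xb → R11
  imm: (w>>0)&0x7f=0x3c → #60
[12] 87 80 → 0x8780
  op=0x8780>>11=0x10 ⇒ neg (R)
  rd: (w>>7)&0xf=0xf → R15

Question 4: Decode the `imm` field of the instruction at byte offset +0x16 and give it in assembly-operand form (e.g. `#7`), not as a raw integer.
off 0x16: read 57 7c as big → 0x577c
  op=0x577c>>11=0xa ⇒ andi (RI)
  rd: (w>>7)&0xf=0xe → R14
  imm: (w>>0)&0x7f=0x7c → #124

#124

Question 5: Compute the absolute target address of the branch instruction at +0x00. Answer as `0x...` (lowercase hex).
0x0ed4

+0x00: 58 06 ⇒ word 0x5806 (big)
  top 5b → 0xb → call [J]
  [10:0] imm=6 = #6
  target = base 0x0ecc + off 0x00 + 2 + imm 6 = 0x0ed4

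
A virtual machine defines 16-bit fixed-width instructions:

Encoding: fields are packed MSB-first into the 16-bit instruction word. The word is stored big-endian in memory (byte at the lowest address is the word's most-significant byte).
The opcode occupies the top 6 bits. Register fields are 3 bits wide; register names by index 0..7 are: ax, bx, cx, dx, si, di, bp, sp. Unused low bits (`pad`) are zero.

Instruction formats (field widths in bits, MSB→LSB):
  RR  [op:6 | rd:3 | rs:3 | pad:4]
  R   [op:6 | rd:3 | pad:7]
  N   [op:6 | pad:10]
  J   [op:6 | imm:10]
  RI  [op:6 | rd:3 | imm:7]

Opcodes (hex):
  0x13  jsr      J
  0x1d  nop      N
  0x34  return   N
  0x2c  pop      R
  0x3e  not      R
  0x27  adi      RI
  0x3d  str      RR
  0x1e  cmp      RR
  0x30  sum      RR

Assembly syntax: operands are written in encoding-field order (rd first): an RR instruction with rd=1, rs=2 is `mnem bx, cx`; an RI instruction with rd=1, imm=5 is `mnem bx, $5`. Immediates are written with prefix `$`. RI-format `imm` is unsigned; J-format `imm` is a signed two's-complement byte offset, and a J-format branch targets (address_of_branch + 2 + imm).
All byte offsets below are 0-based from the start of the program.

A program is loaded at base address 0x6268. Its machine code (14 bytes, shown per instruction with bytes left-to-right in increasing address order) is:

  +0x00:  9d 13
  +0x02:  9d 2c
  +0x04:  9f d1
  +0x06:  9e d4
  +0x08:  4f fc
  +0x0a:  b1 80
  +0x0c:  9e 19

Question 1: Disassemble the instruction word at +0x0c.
@+0c  big-endian(9e 19) = 0x9e19
  opcode bits[15:10]=0x27: adi/RI
  [9:7] rd=4 = si
  [6:0] imm=25 = $25

adi si, $25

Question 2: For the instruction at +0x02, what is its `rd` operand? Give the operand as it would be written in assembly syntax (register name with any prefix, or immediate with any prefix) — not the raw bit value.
off 0x02: read 9d 2c as big → 0x9d2c
  op=0x9d2c>>10=0x27 ⇒ adi (RI)
  rd: (w>>7)&0x7=0x2 → cx
  imm: (w>>0)&0x7f=0x2c → $44

cx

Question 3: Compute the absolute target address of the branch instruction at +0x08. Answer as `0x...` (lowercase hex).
@+08  big-endian(4f fc) = 0x4ffc
  top 6b → 0x13 → jsr [J]
  imm@[9:0]=0x3fc (s10→-4) ⇒ $-4
  target = base 0x6268 + off 0x08 + 2 + imm -4 = 0x626e

0x626e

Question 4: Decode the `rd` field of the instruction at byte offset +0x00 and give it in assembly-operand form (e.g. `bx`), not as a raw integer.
cx

+0x00: 9d 13 ⇒ word 0x9d13 (big)
  opcode bits[15:10]=0x27: adi/RI
  [9:7] rd=2 = cx
  [6:0] imm=19 = $19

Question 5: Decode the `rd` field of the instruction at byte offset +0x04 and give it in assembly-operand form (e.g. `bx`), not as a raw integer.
sp

[04] 9f d1 → 0x9fd1
  top 6b → 0x27 → adi [RI]
  rd@[9:7]=0x7 ⇒ sp
  imm@[6:0]=0x51 ⇒ $81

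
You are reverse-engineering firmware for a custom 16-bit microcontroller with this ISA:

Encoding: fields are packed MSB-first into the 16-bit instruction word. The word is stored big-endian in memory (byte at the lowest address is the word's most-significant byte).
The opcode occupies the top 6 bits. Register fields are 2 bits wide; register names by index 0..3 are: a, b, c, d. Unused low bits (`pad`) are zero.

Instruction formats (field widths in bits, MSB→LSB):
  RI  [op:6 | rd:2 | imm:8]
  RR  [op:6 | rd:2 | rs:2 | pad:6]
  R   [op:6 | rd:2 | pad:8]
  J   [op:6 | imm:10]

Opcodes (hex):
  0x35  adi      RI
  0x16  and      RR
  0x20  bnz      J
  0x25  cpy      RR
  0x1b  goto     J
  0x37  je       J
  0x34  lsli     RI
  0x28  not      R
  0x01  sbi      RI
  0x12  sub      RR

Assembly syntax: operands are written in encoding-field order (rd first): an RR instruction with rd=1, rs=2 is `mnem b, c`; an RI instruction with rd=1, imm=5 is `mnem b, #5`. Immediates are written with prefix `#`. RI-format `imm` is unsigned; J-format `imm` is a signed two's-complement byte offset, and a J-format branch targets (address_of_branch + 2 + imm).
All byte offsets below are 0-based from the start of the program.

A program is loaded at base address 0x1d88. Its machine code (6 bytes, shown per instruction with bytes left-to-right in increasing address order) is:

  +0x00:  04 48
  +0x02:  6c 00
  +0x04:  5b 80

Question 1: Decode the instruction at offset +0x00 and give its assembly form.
sbi a, #72

[00] 04 48 → 0x0448
  opcode bits[15:10]=0x1: sbi/RI
  [9:8] rd=0 = a
  [7:0] imm=72 = #72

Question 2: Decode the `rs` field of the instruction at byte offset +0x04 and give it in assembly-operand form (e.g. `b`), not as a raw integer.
c

off 0x04: read 5b 80 as big → 0x5b80
  top 6b → 0x16 → and [RR]
  rd: (w>>8)&0x3=0x3 → d
  rs: (w>>6)&0x3=0x2 → c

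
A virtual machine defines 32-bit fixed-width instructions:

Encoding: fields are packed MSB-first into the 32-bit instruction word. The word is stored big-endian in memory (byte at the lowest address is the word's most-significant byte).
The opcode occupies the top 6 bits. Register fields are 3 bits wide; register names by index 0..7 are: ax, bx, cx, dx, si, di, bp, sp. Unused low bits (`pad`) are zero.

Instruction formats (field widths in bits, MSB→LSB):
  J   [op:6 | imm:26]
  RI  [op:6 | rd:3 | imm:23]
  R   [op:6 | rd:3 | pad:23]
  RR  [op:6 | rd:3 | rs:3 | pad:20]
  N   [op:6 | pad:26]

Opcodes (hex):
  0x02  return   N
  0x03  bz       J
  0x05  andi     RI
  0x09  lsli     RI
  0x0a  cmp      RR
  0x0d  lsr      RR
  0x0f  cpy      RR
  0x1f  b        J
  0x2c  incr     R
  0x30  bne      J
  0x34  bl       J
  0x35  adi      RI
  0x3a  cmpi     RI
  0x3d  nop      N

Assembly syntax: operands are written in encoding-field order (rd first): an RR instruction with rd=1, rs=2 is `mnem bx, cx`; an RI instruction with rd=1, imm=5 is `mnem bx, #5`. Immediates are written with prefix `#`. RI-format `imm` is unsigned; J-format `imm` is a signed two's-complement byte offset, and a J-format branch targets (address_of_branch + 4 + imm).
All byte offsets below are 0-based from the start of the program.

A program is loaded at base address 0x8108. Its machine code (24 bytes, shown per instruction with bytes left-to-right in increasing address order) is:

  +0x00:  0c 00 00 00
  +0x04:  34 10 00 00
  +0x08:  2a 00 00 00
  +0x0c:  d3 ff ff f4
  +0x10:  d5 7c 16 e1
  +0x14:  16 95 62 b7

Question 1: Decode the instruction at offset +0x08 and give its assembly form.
+0x08: 2a 00 00 00 ⇒ word 0x2a000000 (big)
  top 6b → 0xa → cmp [RR]
  rd@[25:23]=0x4 ⇒ si
  rs@[22:20]=0x0 ⇒ ax

cmp si, ax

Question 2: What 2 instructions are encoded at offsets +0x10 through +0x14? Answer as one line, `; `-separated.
off 0x10: read d5 7c 16 e1 as big → 0xd57c16e1
  opcode bits[31:26]=0x35: adi/RI
  [25:23] rd=2 = cx
  [22:0] imm=8132321 = #8132321
off 0x14: read 16 95 62 b7 as big → 0x169562b7
  opcode bits[31:26]=0x5: andi/RI
  [25:23] rd=5 = di
  [22:0] imm=1401527 = #1401527

adi cx, #8132321; andi di, #1401527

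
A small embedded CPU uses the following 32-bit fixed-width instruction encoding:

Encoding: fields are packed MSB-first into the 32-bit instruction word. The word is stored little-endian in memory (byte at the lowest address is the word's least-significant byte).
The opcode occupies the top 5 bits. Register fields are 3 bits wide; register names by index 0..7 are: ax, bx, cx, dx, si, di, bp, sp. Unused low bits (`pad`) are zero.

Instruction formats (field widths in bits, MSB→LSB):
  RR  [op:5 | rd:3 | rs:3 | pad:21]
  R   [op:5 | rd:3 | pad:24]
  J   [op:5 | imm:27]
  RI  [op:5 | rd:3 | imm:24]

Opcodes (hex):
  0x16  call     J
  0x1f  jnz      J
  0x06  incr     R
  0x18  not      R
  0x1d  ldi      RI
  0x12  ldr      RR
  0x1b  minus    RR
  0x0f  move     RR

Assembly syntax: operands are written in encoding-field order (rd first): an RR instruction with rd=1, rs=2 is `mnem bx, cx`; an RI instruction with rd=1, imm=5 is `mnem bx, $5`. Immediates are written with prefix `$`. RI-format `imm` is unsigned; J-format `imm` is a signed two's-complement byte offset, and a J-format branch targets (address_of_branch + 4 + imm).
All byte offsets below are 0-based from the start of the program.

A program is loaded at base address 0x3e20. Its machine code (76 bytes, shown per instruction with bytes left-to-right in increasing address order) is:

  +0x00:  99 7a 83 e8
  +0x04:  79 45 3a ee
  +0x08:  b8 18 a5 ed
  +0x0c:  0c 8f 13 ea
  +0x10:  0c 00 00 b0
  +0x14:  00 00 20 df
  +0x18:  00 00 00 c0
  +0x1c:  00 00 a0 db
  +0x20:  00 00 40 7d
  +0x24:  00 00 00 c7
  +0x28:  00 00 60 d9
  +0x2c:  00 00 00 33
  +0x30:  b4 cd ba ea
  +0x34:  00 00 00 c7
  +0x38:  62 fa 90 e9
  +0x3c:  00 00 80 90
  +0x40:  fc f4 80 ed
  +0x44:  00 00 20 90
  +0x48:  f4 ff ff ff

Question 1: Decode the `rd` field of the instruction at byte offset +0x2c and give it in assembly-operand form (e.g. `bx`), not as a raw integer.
off 0x2c: read 00 00 00 33 as little → 0x33000000
  op=0x33000000>>27=0x6 ⇒ incr (R)
  rd: (w>>24)&0x7=0x3 → dx

dx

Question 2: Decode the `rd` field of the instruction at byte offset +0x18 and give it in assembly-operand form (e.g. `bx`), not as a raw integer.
+0x18: 00 00 00 c0 ⇒ word 0xc0000000 (little)
  op=0xc0000000>>27=0x18 ⇒ not (R)
  rd: (w>>24)&0x7=0x0 → ax

ax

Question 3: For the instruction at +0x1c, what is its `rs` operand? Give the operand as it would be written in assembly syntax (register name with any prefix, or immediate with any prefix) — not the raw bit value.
@+1c  little-endian(00 00 a0 db) = 0xdba00000
  op=0xdba00000>>27=0x1b ⇒ minus (RR)
  rd@[26:24]=0x3 ⇒ dx
  rs@[23:21]=0x5 ⇒ di

di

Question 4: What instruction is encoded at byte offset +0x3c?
+0x3c: 00 00 80 90 ⇒ word 0x90800000 (little)
  op=0x90800000>>27=0x12 ⇒ ldr (RR)
  rd@[26:24]=0x0 ⇒ ax
  rs@[23:21]=0x4 ⇒ si

ldr ax, si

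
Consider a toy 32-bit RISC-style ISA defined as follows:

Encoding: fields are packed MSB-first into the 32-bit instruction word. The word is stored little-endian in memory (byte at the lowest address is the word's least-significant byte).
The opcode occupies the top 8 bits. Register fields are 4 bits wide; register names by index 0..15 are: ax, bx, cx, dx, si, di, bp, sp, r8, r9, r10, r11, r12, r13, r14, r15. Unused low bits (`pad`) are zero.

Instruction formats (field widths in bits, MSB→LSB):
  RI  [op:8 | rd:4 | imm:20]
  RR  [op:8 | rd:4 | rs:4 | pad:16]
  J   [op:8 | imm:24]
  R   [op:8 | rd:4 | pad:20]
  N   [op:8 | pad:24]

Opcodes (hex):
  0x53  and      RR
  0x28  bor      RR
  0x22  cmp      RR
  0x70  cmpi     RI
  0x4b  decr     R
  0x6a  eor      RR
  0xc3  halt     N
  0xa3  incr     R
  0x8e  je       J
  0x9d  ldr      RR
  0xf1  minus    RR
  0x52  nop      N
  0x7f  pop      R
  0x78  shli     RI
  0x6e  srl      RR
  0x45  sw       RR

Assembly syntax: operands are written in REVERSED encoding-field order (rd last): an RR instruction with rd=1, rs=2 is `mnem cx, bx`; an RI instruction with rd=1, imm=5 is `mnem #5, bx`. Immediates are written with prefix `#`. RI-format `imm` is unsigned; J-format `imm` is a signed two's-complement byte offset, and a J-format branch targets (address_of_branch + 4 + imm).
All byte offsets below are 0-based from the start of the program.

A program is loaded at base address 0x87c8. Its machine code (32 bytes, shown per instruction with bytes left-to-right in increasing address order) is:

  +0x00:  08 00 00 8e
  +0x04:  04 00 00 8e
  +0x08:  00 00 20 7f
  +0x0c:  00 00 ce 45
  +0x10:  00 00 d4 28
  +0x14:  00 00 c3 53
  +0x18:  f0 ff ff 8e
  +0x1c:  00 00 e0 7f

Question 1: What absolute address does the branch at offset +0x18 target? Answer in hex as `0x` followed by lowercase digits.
[18] f0 ff ff 8e → 0x8efffff0
  op=0x8efffff0>>24=0x8e ⇒ je (J)
  imm@[23:0]=0xfffff0 (s24→-16) ⇒ #-16
  target = base 0x87c8 + off 0x18 + 4 + imm -16 = 0x87d4

0x87d4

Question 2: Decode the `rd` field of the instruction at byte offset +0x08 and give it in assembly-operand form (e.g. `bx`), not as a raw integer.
@+08  little-endian(00 00 20 7f) = 0x7f200000
  op=0x7f200000>>24=0x7f ⇒ pop (R)
  [23:20] rd=2 = cx

cx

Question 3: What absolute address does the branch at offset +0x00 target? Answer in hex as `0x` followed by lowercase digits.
+0x00: 08 00 00 8e ⇒ word 0x8e000008 (little)
  opcode bits[31:24]=0x8e: je/J
  [23:0] imm=8 = #8
  target = base 0x87c8 + off 0x00 + 4 + imm 8 = 0x87d4

0x87d4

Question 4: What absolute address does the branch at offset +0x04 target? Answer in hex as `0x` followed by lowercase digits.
off 0x04: read 04 00 00 8e as little → 0x8e000004
  op=0x8e000004>>24=0x8e ⇒ je (J)
  imm: (w>>0)&0xffffff=0x4 → #4
  target = base 0x87c8 + off 0x04 + 4 + imm 4 = 0x87d4

0x87d4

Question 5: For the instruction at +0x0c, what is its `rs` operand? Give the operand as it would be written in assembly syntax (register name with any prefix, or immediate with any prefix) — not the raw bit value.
r14

+0x0c: 00 00 ce 45 ⇒ word 0x45ce0000 (little)
  opcode bits[31:24]=0x45: sw/RR
  rd@[23:20]=0xc ⇒ r12
  rs@[19:16]=0xe ⇒ r14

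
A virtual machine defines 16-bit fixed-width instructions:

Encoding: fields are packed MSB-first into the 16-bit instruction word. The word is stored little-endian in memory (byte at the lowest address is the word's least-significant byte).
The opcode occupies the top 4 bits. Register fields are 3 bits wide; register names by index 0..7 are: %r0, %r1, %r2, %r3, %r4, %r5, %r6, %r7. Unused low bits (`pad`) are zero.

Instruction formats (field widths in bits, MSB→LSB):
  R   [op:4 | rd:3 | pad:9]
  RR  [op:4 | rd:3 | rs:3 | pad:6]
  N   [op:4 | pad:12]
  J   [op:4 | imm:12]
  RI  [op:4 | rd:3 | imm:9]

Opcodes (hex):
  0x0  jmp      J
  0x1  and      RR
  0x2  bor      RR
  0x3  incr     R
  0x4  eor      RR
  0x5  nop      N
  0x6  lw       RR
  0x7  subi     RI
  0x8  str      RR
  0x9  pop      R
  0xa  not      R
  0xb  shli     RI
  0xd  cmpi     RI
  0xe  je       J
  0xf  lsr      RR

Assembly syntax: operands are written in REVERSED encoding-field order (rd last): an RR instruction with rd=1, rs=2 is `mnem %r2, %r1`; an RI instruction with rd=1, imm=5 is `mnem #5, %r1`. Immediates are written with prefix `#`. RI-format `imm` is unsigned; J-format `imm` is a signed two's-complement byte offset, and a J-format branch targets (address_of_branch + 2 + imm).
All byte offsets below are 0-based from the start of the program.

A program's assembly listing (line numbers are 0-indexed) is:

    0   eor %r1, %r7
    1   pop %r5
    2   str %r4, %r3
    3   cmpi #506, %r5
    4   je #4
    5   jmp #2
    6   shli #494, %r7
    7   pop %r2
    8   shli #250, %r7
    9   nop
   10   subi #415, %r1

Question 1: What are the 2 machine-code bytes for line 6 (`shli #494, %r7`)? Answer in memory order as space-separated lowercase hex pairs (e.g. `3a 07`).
ee bf

6. shli fields op=0xb:4|rd=7:3|imm=494:9 → word bfeeh → ee bf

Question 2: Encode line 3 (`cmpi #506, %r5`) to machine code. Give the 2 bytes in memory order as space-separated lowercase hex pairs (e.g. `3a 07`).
3. cmpi fields op=0xd:4|rd=5:3|imm=506:9 → word dbfah → fa db

fa db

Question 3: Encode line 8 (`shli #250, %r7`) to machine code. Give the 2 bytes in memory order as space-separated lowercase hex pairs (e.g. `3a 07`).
fa be

line 8 (shli): pack op=0xb:4|rd=7:3|imm=250:9 = 0xbefa; little→ fa be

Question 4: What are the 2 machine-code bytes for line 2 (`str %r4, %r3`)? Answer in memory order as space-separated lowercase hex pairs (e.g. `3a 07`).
L2: str op=0x8:4|rd=3:3|rs=4:3|pad=0:6 ⇒ 0x8700 ⇒ little 00 87

00 87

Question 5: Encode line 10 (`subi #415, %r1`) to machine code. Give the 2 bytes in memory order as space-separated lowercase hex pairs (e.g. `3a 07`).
9f 73

L10: subi op=0x7:4|rd=1:3|imm=415:9 ⇒ 0x739f ⇒ little 9f 73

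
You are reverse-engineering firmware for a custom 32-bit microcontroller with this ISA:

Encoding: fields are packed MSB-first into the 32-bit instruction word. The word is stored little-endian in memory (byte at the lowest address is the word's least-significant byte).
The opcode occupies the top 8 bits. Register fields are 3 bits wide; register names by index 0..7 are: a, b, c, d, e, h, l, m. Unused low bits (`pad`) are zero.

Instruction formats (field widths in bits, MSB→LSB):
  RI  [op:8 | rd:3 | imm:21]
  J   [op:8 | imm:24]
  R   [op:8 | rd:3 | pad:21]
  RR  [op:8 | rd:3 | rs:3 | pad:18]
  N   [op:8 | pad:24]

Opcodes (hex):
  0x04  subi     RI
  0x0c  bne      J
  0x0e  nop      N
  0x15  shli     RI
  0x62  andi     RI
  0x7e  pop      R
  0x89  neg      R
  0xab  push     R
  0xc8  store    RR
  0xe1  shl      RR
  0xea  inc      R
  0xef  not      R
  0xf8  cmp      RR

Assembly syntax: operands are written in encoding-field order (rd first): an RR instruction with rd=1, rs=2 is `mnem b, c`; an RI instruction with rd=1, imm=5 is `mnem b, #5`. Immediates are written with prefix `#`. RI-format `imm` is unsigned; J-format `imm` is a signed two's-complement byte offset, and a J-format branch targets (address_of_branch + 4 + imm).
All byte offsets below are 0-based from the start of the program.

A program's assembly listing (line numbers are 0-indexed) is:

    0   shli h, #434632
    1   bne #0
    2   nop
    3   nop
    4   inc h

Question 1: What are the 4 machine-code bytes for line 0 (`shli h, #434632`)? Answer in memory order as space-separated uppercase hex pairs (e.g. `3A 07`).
0. shli fields op=0x15:8|rd=5:3|imm=434632:21 → word 15a6a1c8h → c8 a1 a6 15

C8 A1 A6 15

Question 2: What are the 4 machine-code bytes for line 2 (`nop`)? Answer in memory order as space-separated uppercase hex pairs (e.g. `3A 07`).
00 00 00 0E

2. nop fields op=0xe:8|pad=0:24 → word 0e000000h → 00 00 00 0e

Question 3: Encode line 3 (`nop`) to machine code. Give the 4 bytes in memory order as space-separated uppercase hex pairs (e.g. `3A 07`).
line 3 (nop): pack op=0xe:8|pad=0:24 = 0x0e000000; little→ 00 00 00 0e

00 00 00 0E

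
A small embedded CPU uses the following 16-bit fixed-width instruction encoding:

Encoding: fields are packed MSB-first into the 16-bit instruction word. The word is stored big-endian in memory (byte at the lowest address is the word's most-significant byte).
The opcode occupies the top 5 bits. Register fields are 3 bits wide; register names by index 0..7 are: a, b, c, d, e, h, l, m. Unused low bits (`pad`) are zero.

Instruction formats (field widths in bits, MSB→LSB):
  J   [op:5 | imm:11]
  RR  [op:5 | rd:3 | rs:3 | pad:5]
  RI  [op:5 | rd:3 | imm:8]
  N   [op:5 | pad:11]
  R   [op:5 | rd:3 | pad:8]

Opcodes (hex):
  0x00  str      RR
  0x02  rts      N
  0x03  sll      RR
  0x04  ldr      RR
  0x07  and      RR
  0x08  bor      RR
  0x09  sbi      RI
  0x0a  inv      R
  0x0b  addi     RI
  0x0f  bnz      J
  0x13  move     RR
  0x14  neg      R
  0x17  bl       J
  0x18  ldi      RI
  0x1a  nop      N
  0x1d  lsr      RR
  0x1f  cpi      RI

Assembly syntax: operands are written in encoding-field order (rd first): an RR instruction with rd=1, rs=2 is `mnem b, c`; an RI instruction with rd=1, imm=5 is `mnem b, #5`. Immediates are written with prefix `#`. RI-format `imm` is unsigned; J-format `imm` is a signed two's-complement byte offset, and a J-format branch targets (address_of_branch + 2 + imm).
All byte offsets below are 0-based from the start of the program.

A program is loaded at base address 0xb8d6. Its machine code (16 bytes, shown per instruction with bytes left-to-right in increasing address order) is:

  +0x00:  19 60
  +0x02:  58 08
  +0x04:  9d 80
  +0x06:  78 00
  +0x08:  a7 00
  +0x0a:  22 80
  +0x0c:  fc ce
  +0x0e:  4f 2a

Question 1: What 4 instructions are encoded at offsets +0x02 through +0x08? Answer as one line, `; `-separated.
off 0x02: read 58 08 as big → 0x5808
  top 5b → 0xb → addi [RI]
  rd: (w>>8)&0x7=0x0 → a
  imm: (w>>0)&0xff=0x8 → #8
off 0x04: read 9d 80 as big → 0x9d80
  top 5b → 0x13 → move [RR]
  rd: (w>>8)&0x7=0x5 → h
  rs: (w>>5)&0x7=0x4 → e
off 0x06: read 78 00 as big → 0x7800
  top 5b → 0xf → bnz [J]
  imm: (w>>0)&0x7ff=0x0 → #0
off 0x08: read a7 00 as big → 0xa700
  top 5b → 0x14 → neg [R]
  rd: (w>>8)&0x7=0x7 → m

addi a, #8; move h, e; bnz #0; neg m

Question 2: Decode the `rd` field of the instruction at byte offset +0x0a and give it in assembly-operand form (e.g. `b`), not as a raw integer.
@+0a  big-endian(22 80) = 0x2280
  opcode bits[15:11]=0x4: ldr/RR
  [10:8] rd=2 = c
  [7:5] rs=4 = e

c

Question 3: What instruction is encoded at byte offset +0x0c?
off 0x0c: read fc ce as big → 0xfcce
  op=0xfcce>>11=0x1f ⇒ cpi (RI)
  [10:8] rd=4 = e
  [7:0] imm=206 = #206

cpi e, #206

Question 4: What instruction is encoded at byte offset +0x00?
sll b, d

off 0x00: read 19 60 as big → 0x1960
  op=0x1960>>11=0x3 ⇒ sll (RR)
  rd: (w>>8)&0x7=0x1 → b
  rs: (w>>5)&0x7=0x3 → d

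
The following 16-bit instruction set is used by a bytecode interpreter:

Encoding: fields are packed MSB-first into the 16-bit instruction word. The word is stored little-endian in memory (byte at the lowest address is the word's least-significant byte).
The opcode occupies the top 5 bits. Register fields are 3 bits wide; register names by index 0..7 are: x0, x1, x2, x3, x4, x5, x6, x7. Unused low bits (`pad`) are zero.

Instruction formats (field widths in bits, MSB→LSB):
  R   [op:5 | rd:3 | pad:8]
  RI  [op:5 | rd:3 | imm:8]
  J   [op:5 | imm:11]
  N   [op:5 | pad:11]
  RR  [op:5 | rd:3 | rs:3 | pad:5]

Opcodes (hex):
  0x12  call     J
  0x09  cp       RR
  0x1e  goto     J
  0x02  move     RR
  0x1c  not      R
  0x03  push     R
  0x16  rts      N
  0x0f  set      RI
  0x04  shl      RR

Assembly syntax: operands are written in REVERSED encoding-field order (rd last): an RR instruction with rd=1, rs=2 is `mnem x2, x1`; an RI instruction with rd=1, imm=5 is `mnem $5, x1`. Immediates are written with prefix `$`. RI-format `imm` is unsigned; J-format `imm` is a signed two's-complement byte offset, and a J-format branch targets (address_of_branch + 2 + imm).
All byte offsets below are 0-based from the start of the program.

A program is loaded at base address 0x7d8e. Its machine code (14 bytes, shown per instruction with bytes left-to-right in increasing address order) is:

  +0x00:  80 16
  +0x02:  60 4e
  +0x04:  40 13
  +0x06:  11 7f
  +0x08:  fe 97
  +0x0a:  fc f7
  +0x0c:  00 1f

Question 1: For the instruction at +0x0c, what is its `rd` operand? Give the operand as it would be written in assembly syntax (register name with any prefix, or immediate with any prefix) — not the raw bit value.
x7

@+0c  little-endian(00 1f) = 0x1f00
  opcode bits[15:11]=0x3: push/R
  [10:8] rd=7 = x7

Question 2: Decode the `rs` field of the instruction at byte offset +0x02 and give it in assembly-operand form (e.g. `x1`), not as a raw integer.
x3

off 0x02: read 60 4e as little → 0x4e60
  opcode bits[15:11]=0x9: cp/RR
  rd: (w>>8)&0x7=0x6 → x6
  rs: (w>>5)&0x7=0x3 → x3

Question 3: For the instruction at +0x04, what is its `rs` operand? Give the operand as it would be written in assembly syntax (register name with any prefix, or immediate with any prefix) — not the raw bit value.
+0x04: 40 13 ⇒ word 0x1340 (little)
  op=0x1340>>11=0x2 ⇒ move (RR)
  rd@[10:8]=0x3 ⇒ x3
  rs@[7:5]=0x2 ⇒ x2

x2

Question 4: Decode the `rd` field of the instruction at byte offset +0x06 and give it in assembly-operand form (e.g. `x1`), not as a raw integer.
+0x06: 11 7f ⇒ word 0x7f11 (little)
  op=0x7f11>>11=0xf ⇒ set (RI)
  [10:8] rd=7 = x7
  [7:0] imm=17 = $17

x7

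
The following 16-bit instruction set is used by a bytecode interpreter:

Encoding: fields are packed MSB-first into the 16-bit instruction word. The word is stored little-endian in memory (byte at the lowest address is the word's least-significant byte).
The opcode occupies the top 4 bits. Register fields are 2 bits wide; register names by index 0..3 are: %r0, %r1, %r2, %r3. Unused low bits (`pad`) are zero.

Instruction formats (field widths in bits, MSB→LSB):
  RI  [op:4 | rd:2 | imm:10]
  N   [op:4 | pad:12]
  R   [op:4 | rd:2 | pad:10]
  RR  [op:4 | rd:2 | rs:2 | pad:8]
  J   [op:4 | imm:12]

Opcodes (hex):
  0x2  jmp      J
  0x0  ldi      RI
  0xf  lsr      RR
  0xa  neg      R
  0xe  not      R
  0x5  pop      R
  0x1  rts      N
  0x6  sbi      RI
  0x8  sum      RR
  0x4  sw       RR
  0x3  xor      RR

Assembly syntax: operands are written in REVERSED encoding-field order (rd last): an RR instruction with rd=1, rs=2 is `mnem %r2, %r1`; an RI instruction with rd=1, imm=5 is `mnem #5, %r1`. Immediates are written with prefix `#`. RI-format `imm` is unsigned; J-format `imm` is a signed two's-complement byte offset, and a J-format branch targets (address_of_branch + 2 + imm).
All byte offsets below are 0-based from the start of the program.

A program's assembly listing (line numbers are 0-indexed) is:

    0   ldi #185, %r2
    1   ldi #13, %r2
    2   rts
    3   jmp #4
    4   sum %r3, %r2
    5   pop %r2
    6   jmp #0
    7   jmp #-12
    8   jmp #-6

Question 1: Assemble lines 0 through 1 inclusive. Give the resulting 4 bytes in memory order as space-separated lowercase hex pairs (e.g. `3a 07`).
L0: ldi op=0x0:4|rd=2:2|imm=185:10 ⇒ 0x08b9 ⇒ little b9 08
L1: ldi op=0x0:4|rd=2:2|imm=13:10 ⇒ 0x080d ⇒ little 0d 08

b9 08 0d 08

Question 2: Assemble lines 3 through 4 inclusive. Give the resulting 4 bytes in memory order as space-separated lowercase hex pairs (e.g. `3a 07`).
3. jmp fields op=0x2:4|imm=4:12 → word 2004h → 04 20
4. sum fields op=0x8:4|rd=2:2|rs=3:2|pad=0:8 → word 8b00h → 00 8b

04 20 00 8b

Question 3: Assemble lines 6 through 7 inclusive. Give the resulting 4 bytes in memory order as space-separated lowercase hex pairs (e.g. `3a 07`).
6. jmp fields op=0x2:4|imm=0:12 → word 2000h → 00 20
7. jmp fields op=0x2:4|imm=-12:12 → word 2ff4h → f4 2f

00 20 f4 2f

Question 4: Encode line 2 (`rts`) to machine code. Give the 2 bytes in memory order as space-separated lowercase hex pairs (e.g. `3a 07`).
2. rts fields op=0x1:4|pad=0:12 → word 1000h → 00 10

00 10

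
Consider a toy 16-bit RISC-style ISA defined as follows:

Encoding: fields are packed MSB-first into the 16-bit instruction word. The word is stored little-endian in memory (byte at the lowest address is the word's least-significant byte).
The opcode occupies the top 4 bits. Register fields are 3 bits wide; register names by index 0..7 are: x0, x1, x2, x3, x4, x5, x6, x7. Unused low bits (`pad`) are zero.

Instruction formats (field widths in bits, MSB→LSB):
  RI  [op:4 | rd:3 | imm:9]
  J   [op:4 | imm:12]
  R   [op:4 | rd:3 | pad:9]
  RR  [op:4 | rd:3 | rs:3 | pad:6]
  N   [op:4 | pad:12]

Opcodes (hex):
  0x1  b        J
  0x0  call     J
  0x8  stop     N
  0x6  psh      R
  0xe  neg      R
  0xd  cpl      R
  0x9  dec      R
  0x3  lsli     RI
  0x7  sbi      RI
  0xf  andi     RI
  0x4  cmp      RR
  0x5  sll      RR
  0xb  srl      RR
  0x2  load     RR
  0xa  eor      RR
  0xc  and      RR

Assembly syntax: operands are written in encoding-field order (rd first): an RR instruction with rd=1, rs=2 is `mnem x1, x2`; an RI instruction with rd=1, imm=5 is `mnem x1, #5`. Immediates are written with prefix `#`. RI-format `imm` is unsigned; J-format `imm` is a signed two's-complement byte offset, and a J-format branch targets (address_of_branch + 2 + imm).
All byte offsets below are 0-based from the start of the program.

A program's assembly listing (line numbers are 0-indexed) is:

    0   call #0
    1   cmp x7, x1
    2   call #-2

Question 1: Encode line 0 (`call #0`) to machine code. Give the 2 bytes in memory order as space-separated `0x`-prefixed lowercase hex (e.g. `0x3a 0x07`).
line 0 (call): pack op=0x0:4|imm=0:12 = 0x0000; little→ 00 00

0x00 0x00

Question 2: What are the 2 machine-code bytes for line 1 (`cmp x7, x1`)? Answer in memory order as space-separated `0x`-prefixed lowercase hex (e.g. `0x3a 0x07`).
1. cmp fields op=0x4:4|rd=7:3|rs=1:3|pad=0:6 → word 4e40h → 40 4e

0x40 0x4e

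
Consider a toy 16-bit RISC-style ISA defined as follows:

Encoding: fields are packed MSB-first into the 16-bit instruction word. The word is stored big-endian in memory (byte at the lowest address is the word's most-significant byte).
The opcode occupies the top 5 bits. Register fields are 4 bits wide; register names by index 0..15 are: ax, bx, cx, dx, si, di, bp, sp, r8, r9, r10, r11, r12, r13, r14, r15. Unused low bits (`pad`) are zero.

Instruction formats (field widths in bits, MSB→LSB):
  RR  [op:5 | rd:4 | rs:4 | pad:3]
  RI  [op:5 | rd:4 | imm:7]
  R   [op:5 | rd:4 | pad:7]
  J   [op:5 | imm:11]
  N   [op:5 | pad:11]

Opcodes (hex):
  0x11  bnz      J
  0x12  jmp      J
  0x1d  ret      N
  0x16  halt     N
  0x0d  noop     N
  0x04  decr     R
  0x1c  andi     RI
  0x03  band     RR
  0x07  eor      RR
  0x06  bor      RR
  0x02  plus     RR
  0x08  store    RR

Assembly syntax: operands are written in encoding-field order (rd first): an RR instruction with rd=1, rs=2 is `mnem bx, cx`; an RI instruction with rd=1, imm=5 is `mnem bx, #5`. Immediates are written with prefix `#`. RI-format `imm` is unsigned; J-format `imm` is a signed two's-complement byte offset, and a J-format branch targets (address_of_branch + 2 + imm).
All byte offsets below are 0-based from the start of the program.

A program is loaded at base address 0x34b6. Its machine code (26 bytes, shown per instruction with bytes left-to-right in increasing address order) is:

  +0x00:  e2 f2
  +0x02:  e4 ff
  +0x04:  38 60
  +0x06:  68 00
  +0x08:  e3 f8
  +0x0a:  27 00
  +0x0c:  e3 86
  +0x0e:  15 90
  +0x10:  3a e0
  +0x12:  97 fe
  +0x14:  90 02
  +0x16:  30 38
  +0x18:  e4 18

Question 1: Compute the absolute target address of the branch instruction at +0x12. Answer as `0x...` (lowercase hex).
0x34c8

[12] 97 fe → 0x97fe
  op=0x97fe>>11=0x12 ⇒ jmp (J)
  imm@[10:0]=0x7fe (s11→-2) ⇒ #-2
  target = base 0x34b6 + off 0x12 + 2 + imm -2 = 0x34c8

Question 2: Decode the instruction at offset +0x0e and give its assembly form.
@+0e  big-endian(15 90) = 0x1590
  top 5b → 0x2 → plus [RR]
  [10:7] rd=11 = r11
  [6:3] rs=2 = cx

plus r11, cx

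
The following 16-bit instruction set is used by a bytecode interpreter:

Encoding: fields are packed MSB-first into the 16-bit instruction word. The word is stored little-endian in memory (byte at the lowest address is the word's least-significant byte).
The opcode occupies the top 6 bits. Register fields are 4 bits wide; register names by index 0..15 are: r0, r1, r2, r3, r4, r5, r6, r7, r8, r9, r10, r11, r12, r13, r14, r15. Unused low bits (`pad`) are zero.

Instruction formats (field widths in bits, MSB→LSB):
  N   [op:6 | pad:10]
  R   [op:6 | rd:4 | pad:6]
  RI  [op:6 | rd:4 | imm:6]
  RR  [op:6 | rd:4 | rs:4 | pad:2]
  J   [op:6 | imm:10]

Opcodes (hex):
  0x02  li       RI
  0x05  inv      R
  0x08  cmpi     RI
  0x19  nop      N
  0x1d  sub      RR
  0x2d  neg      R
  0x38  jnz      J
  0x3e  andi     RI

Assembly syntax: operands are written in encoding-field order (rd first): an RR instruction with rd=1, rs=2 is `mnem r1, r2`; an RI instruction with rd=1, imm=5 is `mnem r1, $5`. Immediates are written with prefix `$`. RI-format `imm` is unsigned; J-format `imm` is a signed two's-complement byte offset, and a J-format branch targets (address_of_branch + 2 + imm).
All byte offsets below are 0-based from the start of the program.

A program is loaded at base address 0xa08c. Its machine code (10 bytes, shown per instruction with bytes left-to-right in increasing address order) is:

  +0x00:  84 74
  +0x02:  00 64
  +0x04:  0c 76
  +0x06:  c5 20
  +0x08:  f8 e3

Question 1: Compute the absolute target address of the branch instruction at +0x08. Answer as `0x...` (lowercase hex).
off 0x08: read f8 e3 as little → 0xe3f8
  opcode bits[15:10]=0x38: jnz/J
  imm: (w>>0)&0x3ff=0x3f8 (s10→-8) → $-8
  target = base 0xa08c + off 0x08 + 2 + imm -8 = 0xa08e

0xa08e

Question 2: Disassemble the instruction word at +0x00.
sub r2, r1

@+00  little-endian(84 74) = 0x7484
  op=0x7484>>10=0x1d ⇒ sub (RR)
  rd@[9:6]=0x2 ⇒ r2
  rs@[5:2]=0x1 ⇒ r1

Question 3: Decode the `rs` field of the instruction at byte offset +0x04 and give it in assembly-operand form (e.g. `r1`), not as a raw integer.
off 0x04: read 0c 76 as little → 0x760c
  top 6b → 0x1d → sub [RR]
  [9:6] rd=8 = r8
  [5:2] rs=3 = r3

r3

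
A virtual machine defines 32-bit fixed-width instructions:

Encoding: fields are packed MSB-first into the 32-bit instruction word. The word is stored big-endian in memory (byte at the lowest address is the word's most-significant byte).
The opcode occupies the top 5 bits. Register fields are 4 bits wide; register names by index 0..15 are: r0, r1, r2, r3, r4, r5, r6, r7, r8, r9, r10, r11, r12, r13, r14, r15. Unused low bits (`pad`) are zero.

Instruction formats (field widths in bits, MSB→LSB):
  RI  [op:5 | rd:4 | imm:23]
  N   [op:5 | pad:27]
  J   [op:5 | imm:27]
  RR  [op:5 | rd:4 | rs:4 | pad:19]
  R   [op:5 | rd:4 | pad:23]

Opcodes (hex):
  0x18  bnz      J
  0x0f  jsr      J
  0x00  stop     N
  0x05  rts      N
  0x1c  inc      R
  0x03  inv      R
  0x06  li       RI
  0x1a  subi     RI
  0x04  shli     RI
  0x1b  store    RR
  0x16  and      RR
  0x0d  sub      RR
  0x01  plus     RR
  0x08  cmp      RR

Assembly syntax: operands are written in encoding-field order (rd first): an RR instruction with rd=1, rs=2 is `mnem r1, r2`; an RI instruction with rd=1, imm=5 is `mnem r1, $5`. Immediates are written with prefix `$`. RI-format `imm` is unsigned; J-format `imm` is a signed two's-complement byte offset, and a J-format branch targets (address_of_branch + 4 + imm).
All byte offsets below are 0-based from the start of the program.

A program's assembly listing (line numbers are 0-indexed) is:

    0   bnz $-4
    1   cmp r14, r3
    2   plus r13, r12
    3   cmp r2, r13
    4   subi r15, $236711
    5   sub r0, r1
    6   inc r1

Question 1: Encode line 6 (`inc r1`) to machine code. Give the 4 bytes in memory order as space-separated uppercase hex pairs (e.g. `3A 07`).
E0 80 00 00

6. inc fields op=0x1c:5|rd=1:4|pad=0:23 → word e0800000h → e0 80 00 00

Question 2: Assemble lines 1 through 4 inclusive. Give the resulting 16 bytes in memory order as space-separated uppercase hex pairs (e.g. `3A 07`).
47 18 00 00 0E E0 00 00 41 68 00 00 D7 83 9C A7

1. cmp fields op=0x8:5|rd=14:4|rs=3:4|pad=0:19 → word 47180000h → 47 18 00 00
2. plus fields op=0x1:5|rd=13:4|rs=12:4|pad=0:19 → word 0ee00000h → 0e e0 00 00
3. cmp fields op=0x8:5|rd=2:4|rs=13:4|pad=0:19 → word 41680000h → 41 68 00 00
4. subi fields op=0x1a:5|rd=15:4|imm=236711:23 → word d7839ca7h → d7 83 9c a7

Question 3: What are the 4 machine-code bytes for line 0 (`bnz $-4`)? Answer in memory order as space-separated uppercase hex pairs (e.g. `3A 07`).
L0: bnz op=0x18:5|imm=-4:27 ⇒ 0xc7fffffc ⇒ big c7 ff ff fc

C7 FF FF FC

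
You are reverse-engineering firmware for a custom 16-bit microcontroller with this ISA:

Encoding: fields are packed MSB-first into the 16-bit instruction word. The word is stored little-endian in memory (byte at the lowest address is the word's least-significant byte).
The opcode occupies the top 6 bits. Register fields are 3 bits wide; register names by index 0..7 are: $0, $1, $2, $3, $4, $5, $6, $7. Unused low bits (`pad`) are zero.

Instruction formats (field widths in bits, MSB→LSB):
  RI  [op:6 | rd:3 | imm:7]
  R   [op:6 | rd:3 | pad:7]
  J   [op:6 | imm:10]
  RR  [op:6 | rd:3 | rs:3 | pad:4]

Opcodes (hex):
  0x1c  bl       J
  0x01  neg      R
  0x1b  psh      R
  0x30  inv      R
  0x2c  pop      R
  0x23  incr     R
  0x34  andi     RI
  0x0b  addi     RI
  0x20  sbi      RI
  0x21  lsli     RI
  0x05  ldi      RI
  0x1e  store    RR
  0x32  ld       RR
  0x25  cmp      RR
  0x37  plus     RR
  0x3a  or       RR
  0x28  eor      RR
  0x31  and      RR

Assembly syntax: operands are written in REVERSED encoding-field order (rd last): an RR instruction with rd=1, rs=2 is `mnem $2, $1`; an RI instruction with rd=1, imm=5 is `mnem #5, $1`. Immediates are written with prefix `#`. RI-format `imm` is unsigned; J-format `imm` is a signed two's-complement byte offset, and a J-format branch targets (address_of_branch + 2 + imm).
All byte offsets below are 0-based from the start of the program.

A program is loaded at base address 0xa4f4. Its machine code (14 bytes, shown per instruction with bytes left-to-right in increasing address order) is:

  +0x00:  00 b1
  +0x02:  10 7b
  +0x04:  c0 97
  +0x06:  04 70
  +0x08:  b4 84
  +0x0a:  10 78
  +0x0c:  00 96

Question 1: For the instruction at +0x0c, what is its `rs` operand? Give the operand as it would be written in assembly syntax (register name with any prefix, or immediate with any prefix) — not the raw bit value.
$0

off 0x0c: read 00 96 as little → 0x9600
  opcode bits[15:10]=0x25: cmp/RR
  rd: (w>>7)&0x7=0x4 → $4
  rs: (w>>4)&0x7=0x0 → $0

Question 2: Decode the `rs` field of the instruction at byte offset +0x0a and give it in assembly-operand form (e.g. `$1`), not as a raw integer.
@+0a  little-endian(10 78) = 0x7810
  op=0x7810>>10=0x1e ⇒ store (RR)
  rd@[9:7]=0x0 ⇒ $0
  rs@[6:4]=0x1 ⇒ $1

$1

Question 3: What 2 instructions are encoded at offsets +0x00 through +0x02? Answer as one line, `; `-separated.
off 0x00: read 00 b1 as little → 0xb100
  op=0xb100>>10=0x2c ⇒ pop (R)
  [9:7] rd=2 = $2
off 0x02: read 10 7b as little → 0x7b10
  op=0x7b10>>10=0x1e ⇒ store (RR)
  [9:7] rd=6 = $6
  [6:4] rs=1 = $1

pop $2; store $1, $6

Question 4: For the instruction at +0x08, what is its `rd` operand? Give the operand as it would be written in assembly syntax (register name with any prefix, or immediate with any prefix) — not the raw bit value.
$1

[08] b4 84 → 0x84b4
  top 6b → 0x21 → lsli [RI]
  rd@[9:7]=0x1 ⇒ $1
  imm@[6:0]=0x34 ⇒ #52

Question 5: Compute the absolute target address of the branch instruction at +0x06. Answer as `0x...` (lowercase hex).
@+06  little-endian(04 70) = 0x7004
  op=0x7004>>10=0x1c ⇒ bl (J)
  imm: (w>>0)&0x3ff=0x4 → #4
  target = base 0xa4f4 + off 0x06 + 2 + imm 4 = 0xa500

0xa500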